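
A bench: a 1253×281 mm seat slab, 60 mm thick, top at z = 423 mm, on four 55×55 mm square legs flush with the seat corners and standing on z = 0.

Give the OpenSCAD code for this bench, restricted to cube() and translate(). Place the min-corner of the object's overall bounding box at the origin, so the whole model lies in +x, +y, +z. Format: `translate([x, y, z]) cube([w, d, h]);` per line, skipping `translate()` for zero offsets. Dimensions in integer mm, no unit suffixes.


translate([0, 0, 363]) cube([1253, 281, 60]);
cube([55, 55, 363]);
translate([0, 226, 0]) cube([55, 55, 363]);
translate([1198, 0, 0]) cube([55, 55, 363]);
translate([1198, 226, 0]) cube([55, 55, 363]);


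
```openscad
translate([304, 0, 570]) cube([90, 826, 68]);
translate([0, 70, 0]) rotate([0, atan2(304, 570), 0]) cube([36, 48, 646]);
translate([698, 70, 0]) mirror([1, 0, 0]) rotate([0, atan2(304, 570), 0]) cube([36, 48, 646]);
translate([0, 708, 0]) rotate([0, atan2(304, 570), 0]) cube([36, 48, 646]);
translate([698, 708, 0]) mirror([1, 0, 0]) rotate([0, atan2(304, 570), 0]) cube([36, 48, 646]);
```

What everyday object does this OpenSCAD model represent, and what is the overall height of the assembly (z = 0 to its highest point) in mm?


A sawhorse. The overall height is 638 mm.

A beam across two mirrored pairs of raked legs — a sawhorse. The beam's underside is at z = 570 (matching the legs' vertical rise in atan2(304, 570)) and the beam is 68 mm tall, so its top is at 570 + 68 = 638 mm. The raked legs top out at the beam's underside, so that is the highest point.


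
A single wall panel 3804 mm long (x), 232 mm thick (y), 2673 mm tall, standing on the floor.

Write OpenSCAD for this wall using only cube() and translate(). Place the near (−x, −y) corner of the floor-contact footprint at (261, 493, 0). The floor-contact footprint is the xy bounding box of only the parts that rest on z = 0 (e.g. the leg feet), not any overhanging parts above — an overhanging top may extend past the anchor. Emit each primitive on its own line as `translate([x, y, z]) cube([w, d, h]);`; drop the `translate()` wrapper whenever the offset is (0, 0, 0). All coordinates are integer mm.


translate([261, 493, 0]) cube([3804, 232, 2673]);


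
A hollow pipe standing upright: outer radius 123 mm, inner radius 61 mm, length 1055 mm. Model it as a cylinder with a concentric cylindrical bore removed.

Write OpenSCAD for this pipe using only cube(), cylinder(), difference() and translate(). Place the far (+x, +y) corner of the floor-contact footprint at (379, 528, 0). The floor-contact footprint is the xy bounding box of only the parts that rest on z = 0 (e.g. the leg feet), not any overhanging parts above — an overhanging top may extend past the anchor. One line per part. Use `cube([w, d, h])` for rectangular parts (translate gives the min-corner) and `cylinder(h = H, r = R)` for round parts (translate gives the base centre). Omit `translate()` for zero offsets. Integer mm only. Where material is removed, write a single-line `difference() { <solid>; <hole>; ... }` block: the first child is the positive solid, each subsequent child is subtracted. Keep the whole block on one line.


difference() { translate([256, 405, 0]) cylinder(h = 1055, r = 123); translate([256, 405, 0]) cylinder(h = 1055, r = 61); }


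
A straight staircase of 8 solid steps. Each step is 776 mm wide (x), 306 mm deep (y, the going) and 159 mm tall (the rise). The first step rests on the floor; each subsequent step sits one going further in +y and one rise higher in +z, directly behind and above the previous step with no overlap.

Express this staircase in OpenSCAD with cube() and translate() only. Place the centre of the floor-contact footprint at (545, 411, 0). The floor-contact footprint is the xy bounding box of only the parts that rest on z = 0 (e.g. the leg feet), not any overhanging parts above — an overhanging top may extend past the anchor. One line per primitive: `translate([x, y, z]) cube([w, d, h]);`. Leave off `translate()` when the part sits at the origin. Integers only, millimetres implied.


translate([157, 258, 0]) cube([776, 306, 159]);
translate([157, 564, 159]) cube([776, 306, 159]);
translate([157, 870, 318]) cube([776, 306, 159]);
translate([157, 1176, 477]) cube([776, 306, 159]);
translate([157, 1482, 636]) cube([776, 306, 159]);
translate([157, 1788, 795]) cube([776, 306, 159]);
translate([157, 2094, 954]) cube([776, 306, 159]);
translate([157, 2400, 1113]) cube([776, 306, 159]);


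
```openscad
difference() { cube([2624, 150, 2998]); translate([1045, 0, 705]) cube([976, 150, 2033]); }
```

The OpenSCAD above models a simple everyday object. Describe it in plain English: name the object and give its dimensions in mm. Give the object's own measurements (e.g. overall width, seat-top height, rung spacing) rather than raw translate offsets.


A wall 2624 mm long (x), 150 mm thick (y), 2998 mm tall, with a rectangular window opening cut through it. The opening is 976 mm wide and 2033 mm tall; its sill is at z = 705 mm and its near (−x) edge is 1045 mm from the wall's −x end. The opening passes through the full wall thickness.


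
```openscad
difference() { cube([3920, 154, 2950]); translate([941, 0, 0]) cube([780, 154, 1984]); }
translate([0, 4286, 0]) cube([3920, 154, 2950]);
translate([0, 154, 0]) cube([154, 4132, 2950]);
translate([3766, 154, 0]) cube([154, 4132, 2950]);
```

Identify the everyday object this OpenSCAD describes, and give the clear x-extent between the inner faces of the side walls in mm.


A single room. The interior width is 3612 mm.

Four walls enclosing a rectangle with a door in the front wall — a room. Outside width 3920 minus two 154 mm walls gives 3612 mm.


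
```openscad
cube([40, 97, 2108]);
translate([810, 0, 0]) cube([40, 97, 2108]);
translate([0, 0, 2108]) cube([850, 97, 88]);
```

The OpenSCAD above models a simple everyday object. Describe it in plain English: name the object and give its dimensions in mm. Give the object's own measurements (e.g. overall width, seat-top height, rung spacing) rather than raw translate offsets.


A door frame. The clear opening is 770 mm wide and 2108 mm high. Two 40 mm wide jambs, 97 mm deep, stand either side of the opening from the floor to the top of the opening. A 88 mm thick head sits across the top of both jambs, spanning the full outside width of the frame.


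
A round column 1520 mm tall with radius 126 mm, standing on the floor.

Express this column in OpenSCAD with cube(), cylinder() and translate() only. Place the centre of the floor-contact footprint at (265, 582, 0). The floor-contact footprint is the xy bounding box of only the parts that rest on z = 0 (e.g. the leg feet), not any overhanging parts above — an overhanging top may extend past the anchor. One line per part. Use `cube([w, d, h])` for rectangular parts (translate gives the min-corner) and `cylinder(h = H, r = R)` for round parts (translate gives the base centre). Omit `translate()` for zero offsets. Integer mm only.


translate([265, 582, 0]) cylinder(h = 1520, r = 126);


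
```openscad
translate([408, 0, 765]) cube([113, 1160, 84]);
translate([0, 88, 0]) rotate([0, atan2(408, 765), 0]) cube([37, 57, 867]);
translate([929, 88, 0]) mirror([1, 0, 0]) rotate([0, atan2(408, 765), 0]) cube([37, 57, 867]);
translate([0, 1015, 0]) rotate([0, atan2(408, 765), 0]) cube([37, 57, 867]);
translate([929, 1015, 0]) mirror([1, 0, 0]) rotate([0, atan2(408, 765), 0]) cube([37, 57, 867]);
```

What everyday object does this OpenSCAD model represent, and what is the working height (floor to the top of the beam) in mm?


A sawhorse. The overall height is 849 mm.

A beam across two mirrored pairs of raked legs — a sawhorse. The beam's underside is at z = 765 (matching the legs' vertical rise in atan2(408, 765)) and the beam is 84 mm tall, so its top is at 765 + 84 = 849 mm. The raked legs top out at the beam's underside, so that is the highest point.


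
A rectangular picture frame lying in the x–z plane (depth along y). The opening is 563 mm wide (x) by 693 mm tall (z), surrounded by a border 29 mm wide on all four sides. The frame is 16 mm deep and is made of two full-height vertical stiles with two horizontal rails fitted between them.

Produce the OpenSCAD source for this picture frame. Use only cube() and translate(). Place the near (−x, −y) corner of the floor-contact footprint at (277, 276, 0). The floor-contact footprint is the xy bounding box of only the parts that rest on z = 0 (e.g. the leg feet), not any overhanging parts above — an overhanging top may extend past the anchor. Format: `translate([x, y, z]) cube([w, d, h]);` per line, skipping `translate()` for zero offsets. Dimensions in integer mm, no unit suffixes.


translate([277, 276, 0]) cube([29, 16, 751]);
translate([869, 276, 0]) cube([29, 16, 751]);
translate([306, 276, 0]) cube([563, 16, 29]);
translate([306, 276, 722]) cube([563, 16, 29]);


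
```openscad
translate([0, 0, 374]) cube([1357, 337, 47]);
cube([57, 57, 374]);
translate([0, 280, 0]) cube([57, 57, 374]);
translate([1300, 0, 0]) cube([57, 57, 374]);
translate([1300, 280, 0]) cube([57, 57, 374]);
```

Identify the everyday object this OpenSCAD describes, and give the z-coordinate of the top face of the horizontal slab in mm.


A bench. The seat-top height is 421 mm.

A long slab on four corner posts — a bench. The slab sits at z = 374 with thickness 47, so the top is 374 + 47 = 421 mm.


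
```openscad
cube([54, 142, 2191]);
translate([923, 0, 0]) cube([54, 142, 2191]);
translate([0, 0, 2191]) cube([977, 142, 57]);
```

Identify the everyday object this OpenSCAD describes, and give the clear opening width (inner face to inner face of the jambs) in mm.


A door frame. The clear opening width is 869 mm.

Two 2191 mm tall posts with a header on top — a door frame. The left jamb is 54 mm wide at x = 0; the right jamb starts at x = 923. The clear opening is 923 − 54 = 869 mm.


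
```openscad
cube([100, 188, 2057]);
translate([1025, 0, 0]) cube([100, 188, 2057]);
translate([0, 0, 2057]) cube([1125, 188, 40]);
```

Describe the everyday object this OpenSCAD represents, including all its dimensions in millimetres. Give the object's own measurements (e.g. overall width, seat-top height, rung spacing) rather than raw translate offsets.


A door frame. The clear opening is 925 mm wide and 2057 mm high. Two 100 mm wide jambs, 188 mm deep, stand either side of the opening from the floor to the top of the opening. A 40 mm thick head sits across the top of both jambs, spanning the full outside width of the frame.


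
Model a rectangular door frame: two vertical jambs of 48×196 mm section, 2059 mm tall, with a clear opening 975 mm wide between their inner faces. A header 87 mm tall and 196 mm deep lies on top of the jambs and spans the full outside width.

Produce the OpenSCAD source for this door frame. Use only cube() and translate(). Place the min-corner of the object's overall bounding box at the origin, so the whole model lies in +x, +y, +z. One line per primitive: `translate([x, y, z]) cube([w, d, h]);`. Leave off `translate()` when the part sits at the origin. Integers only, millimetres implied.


cube([48, 196, 2059]);
translate([1023, 0, 0]) cube([48, 196, 2059]);
translate([0, 0, 2059]) cube([1071, 196, 87]);


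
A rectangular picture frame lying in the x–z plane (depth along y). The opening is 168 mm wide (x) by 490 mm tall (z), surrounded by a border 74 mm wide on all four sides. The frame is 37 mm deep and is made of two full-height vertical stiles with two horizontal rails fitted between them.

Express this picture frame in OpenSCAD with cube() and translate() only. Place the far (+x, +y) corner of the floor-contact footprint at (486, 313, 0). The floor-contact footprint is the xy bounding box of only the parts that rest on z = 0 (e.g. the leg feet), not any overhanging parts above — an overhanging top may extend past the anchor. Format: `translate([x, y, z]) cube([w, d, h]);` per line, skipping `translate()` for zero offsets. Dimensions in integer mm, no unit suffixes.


translate([170, 276, 0]) cube([74, 37, 638]);
translate([412, 276, 0]) cube([74, 37, 638]);
translate([244, 276, 0]) cube([168, 37, 74]);
translate([244, 276, 564]) cube([168, 37, 74]);


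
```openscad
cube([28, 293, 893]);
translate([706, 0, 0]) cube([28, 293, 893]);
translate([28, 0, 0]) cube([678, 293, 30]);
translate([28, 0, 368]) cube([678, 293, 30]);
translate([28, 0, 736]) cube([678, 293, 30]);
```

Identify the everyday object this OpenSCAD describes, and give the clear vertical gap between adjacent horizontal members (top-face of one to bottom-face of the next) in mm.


A bookshelf. The clear shelf gap is 338 mm.

Two tall side panels with 3 horizontal boards between them — a bookshelf. The first two shelf undersides are at z = 0 and z = 368; with shelf thickness 30, the clear gap is 368 − 0 − 30 = 338 mm.


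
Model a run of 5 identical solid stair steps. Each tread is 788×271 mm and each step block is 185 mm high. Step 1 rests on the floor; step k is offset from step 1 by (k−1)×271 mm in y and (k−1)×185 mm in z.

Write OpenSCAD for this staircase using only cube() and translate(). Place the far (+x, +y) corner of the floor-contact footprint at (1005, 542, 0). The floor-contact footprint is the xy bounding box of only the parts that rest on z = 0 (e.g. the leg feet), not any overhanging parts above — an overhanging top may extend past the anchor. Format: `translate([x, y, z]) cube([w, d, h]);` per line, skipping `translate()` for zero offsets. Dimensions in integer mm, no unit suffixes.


translate([217, 271, 0]) cube([788, 271, 185]);
translate([217, 542, 185]) cube([788, 271, 185]);
translate([217, 813, 370]) cube([788, 271, 185]);
translate([217, 1084, 555]) cube([788, 271, 185]);
translate([217, 1355, 740]) cube([788, 271, 185]);


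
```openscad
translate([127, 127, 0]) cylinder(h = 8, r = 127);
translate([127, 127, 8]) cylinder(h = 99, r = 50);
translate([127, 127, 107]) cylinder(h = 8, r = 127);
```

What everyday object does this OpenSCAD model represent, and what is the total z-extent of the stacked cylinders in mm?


A spool. The overall height is 115 mm.

Three coaxial cylinders, large–small–large — a spool. Two 8 mm flanges and a 99 mm core give 8 + 99 + 8 = 115 mm.


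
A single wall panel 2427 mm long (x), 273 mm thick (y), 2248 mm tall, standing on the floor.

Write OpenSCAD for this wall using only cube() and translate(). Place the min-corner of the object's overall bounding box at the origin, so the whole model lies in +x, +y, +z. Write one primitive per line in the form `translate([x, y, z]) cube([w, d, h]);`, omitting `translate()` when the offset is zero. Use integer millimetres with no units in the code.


cube([2427, 273, 2248]);


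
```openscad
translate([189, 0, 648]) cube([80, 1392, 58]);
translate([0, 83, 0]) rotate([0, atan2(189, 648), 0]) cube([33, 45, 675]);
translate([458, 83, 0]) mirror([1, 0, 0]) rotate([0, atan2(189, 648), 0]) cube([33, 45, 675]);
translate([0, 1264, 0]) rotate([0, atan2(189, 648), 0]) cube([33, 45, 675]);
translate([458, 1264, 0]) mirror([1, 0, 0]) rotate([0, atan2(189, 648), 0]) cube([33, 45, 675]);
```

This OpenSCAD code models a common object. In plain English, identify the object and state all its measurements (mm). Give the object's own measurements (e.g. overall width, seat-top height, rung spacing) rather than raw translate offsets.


A sawhorse. A 80×1392×58 mm beam (x, y, z) sits on two A-frame leg pairs. Each pair is two raked legs of 33×45 mm section (45 mm along y) splaying symmetrically in x. Each leg rises 648 mm vertically over 189 mm of horizontal reach and is 675 mm long along its own axis. Every leg's outer bottom edge rests on the floor and its outer top edge meets a bottom edge of the beam — the left legs (tilting toward +x) meet the beam's −x bottom edge, the right legs (their mirror images, tilting toward −x) meet its +x bottom edge — so the leg tops tuck under the beam, the beam's underside is 648 mm above the floor, and the feet are 458 mm apart outside-to-outside with the beam centred between them. The two leg pairs are set in 83 mm from either end of the beam.


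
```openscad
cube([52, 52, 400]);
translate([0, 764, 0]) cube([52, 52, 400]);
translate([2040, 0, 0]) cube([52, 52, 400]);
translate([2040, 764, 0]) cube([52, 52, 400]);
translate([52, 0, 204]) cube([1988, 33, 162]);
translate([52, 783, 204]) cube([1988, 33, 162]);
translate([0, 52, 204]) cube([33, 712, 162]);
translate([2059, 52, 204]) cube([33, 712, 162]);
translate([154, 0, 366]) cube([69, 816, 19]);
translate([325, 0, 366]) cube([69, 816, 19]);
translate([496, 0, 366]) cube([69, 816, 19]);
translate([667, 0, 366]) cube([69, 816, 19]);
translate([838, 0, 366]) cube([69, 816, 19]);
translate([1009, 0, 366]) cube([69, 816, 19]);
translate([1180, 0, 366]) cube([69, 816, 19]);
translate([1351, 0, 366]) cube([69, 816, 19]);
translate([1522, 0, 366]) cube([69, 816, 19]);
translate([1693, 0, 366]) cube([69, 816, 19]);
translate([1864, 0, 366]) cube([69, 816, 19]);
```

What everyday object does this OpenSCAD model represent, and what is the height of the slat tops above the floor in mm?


A bed frame. The slat-top height is 385 mm.

Four posts, four rails, and a row of slats — a bed frame. Slats sit on the rails at z = 204 + 162 = 366; with slat thickness 19, the top is 385 mm.


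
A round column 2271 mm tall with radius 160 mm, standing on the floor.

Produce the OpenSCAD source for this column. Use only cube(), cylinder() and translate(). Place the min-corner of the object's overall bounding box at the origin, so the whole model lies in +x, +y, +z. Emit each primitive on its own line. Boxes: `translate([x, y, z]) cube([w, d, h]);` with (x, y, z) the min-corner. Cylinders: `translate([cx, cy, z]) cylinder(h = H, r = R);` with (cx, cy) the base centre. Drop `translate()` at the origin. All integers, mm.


translate([160, 160, 0]) cylinder(h = 2271, r = 160);


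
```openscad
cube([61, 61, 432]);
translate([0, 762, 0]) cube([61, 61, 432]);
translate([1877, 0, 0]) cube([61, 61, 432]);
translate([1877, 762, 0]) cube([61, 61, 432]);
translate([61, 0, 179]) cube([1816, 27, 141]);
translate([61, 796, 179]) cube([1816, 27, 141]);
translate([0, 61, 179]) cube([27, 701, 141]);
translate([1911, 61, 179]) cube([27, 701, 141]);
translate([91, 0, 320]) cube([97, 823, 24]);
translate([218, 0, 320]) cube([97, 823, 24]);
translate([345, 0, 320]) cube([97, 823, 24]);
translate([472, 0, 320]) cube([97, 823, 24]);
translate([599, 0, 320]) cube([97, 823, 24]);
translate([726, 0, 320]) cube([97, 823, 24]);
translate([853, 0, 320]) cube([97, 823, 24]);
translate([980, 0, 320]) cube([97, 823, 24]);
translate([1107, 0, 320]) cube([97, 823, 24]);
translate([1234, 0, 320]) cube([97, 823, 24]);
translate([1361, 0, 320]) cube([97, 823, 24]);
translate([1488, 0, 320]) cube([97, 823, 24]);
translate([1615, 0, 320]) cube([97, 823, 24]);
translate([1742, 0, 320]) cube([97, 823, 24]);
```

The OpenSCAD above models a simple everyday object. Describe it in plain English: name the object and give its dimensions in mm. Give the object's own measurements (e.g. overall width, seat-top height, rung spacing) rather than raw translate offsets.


A bed frame 1938 mm long (x) by 823 mm wide (y). Four 61×61 mm corner posts, 432 mm tall, at the corners of the footprint. Four rails of 27 mm thickness and 141 mm height run between adjacent posts with their undersides at z = 179 mm, their outer faces flush with the outside of the frame (the two x-running rails run between the posts' inner faces; the two y-running rails run between the posts' inner faces). 14 slats, each 97 mm wide (x) and 24 mm thick, lie across the top of the two x-running rails, running the full 823 mm width of the frame in y; along x they sit between the end posts with a 30 mm gap after the −x posts and between neighbouring slats, leaving 38 mm before the +x posts.


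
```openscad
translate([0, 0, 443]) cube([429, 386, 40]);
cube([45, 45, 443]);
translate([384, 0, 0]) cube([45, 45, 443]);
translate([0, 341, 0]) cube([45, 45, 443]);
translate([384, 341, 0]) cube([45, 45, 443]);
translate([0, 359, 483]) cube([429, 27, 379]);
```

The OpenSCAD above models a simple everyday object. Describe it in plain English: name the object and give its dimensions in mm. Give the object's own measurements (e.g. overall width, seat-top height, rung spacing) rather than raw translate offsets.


A chair. The seat is a 429×386×40 mm slab with its top at z = 483 mm, on four 45×45 mm corner legs (flush with the seat edges, standing on z = 0). A flat backrest 27 mm thick, 379 mm tall, spans the full seat width and rises from the seat top along its +y edge, rear face flush with the rear of the seat.


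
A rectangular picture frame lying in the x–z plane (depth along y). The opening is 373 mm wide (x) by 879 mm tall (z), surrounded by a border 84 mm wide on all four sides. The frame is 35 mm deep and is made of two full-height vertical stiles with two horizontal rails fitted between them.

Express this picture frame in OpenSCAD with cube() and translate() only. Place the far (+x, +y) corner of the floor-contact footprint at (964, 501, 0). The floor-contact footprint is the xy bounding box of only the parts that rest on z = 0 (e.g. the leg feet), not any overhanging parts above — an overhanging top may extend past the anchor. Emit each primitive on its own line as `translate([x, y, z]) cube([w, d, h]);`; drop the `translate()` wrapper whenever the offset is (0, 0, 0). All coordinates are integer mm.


translate([423, 466, 0]) cube([84, 35, 1047]);
translate([880, 466, 0]) cube([84, 35, 1047]);
translate([507, 466, 0]) cube([373, 35, 84]);
translate([507, 466, 963]) cube([373, 35, 84]);


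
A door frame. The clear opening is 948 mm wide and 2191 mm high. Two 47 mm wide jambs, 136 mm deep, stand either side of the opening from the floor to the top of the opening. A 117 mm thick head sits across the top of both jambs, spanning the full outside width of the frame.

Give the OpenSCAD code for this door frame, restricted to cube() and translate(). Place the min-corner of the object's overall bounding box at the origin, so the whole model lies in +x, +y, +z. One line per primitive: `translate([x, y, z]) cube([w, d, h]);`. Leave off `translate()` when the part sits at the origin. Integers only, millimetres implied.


cube([47, 136, 2191]);
translate([995, 0, 0]) cube([47, 136, 2191]);
translate([0, 0, 2191]) cube([1042, 136, 117]);


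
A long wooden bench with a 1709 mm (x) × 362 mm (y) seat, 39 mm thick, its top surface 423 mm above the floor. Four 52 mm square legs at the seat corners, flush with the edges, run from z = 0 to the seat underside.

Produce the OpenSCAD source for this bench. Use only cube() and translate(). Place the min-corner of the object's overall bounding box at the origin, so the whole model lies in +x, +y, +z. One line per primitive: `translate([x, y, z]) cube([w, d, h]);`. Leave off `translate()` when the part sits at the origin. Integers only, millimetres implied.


translate([0, 0, 384]) cube([1709, 362, 39]);
cube([52, 52, 384]);
translate([0, 310, 0]) cube([52, 52, 384]);
translate([1657, 0, 0]) cube([52, 52, 384]);
translate([1657, 310, 0]) cube([52, 52, 384]);


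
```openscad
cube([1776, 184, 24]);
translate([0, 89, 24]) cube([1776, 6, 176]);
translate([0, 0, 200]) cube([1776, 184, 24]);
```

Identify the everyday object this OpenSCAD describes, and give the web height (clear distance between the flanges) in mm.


An I-beam. The web height is 176 mm.

Two wide flanges with a thin centred web — an I-beam. Overall 224 mm minus two 24 mm flanges gives a web of 224 − 2·24 = 176 mm.


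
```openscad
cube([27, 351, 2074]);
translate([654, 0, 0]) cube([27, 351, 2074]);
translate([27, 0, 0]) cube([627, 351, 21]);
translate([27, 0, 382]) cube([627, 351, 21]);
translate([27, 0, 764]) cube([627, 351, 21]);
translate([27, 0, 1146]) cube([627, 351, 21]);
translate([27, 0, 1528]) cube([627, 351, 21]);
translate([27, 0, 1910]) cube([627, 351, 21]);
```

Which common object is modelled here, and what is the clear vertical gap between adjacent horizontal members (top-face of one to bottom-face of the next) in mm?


A bookshelf. The clear shelf gap is 361 mm.

Two tall side panels with 6 horizontal boards between them — a bookshelf. The first two shelf undersides are at z = 0 and z = 382; with shelf thickness 21, the clear gap is 382 − 0 − 21 = 361 mm.


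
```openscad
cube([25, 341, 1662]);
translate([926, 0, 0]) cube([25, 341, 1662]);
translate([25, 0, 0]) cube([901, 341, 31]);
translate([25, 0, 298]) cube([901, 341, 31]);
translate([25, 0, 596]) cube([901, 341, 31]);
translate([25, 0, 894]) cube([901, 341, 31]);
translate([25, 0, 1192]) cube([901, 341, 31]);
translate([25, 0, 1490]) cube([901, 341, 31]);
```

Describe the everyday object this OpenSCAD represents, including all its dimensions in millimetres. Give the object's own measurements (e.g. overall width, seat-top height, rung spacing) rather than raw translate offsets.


An open bookshelf. Two side panels, each 25 mm thick, 341 mm deep and 1662 mm tall, stand 951 mm apart (outside-to-outside). Between them sit 6 shelves, each 31 mm thick and 341 mm deep, spanning the full gap between the sides. The bottom shelf rests on the floor (its underside at z = 0) and the clear gap between one shelf's top and the next shelf's underside is 267 mm.


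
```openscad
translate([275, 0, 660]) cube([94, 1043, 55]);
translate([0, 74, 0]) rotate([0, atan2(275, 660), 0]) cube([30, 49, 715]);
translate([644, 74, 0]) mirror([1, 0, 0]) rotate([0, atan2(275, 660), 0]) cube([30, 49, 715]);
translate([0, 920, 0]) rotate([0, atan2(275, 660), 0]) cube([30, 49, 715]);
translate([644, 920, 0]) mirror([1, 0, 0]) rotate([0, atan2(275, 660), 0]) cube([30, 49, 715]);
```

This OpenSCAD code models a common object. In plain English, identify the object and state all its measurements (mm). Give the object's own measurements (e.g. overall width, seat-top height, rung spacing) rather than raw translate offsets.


A sawhorse. A 94×1043×55 mm beam (x, y, z) sits on two A-frame leg pairs. Each pair is two raked legs of 30×49 mm section (49 mm along y) splaying symmetrically in x. Each leg rises 660 mm vertically over 275 mm of horizontal reach and is 715 mm long along its own axis. Every leg's outer bottom edge rests on the floor and its outer top edge meets a bottom edge of the beam — the left legs (tilting toward +x) meet the beam's −x bottom edge, the right legs (their mirror images, tilting toward −x) meet its +x bottom edge — so the leg tops tuck under the beam, the beam's underside is 660 mm above the floor, and the feet are 644 mm apart outside-to-outside with the beam centred between them. The two leg pairs are set in 74 mm from either end of the beam.


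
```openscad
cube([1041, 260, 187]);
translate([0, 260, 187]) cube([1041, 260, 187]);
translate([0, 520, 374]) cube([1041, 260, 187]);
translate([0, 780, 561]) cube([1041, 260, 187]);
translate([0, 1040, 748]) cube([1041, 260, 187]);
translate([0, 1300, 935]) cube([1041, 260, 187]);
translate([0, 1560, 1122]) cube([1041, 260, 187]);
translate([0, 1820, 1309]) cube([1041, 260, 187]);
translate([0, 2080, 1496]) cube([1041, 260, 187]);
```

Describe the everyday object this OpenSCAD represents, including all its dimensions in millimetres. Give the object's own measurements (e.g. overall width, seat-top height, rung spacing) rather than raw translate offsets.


A straight staircase of 9 solid steps. Each step is 1041 mm wide (x), 260 mm deep (y, the going) and 187 mm tall (the rise). The first step rests on the floor; each subsequent step sits one going further in +y and one rise higher in +z, directly behind and above the previous step with no overlap.


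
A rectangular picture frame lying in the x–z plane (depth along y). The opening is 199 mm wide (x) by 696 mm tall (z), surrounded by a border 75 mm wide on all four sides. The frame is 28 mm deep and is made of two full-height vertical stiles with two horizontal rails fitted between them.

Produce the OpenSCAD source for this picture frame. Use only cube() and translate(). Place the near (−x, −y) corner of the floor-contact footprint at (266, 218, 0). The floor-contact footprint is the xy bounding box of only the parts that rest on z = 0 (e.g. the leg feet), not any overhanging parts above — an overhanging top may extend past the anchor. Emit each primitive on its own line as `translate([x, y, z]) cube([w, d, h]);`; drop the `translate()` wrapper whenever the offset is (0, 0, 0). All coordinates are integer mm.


translate([266, 218, 0]) cube([75, 28, 846]);
translate([540, 218, 0]) cube([75, 28, 846]);
translate([341, 218, 0]) cube([199, 28, 75]);
translate([341, 218, 771]) cube([199, 28, 75]);


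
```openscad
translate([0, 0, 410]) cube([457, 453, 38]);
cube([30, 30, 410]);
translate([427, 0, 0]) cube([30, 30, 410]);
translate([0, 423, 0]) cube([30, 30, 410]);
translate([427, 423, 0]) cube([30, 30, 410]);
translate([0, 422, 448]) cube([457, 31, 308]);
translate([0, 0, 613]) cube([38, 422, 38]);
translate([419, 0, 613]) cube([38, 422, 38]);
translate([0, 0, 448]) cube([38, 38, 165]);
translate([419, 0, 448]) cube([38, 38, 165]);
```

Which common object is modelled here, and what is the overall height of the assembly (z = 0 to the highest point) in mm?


A chair. The overall height is 756 mm.

A slab on four corner posts with a tall panel at the back — a chair. The seat slab sits at z = 410 with thickness 38, and the 308 mm backrest starts at the seat top, so the overall height is 410 + 38 + 308 = 756 mm.


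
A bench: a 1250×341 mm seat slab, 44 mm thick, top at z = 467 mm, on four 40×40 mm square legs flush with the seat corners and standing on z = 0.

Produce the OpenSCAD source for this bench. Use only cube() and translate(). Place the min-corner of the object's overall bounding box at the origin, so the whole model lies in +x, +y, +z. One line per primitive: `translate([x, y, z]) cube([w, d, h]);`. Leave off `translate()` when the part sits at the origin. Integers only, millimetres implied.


translate([0, 0, 423]) cube([1250, 341, 44]);
cube([40, 40, 423]);
translate([0, 301, 0]) cube([40, 40, 423]);
translate([1210, 0, 0]) cube([40, 40, 423]);
translate([1210, 301, 0]) cube([40, 40, 423]);


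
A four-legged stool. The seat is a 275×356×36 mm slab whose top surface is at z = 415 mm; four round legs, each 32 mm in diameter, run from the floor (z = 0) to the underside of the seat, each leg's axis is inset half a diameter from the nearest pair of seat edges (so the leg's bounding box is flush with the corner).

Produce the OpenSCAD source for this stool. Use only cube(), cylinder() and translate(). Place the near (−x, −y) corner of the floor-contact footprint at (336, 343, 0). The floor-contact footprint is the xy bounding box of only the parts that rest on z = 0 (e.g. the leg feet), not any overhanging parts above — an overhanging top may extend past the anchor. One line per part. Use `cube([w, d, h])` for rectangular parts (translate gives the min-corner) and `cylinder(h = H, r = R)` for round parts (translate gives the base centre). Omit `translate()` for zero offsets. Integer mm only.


// leg_h = 415 - 36 = 379
translate([336, 343, 379]) cube([275, 356, 36]);
translate([352, 359, 0]) cylinder(h = 379, r = 16);
translate([595, 359, 0]) cylinder(h = 379, r = 16);
translate([352, 683, 0]) cylinder(h = 379, r = 16);
translate([595, 683, 0]) cylinder(h = 379, r = 16);


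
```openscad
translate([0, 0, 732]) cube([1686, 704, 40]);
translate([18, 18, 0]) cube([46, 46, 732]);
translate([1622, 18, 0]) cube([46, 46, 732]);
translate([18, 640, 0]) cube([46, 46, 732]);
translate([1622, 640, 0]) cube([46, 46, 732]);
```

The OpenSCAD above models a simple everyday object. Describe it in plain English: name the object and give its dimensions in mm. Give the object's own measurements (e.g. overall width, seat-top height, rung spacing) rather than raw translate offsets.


A table: top 1686 mm (x) × 704 mm (y), 40 mm thick, upper face at z = 772 mm, on four 46×46 mm square legs, each inset 18 mm from the nearest pair of top edges from z = 0 to the bottom of the top.


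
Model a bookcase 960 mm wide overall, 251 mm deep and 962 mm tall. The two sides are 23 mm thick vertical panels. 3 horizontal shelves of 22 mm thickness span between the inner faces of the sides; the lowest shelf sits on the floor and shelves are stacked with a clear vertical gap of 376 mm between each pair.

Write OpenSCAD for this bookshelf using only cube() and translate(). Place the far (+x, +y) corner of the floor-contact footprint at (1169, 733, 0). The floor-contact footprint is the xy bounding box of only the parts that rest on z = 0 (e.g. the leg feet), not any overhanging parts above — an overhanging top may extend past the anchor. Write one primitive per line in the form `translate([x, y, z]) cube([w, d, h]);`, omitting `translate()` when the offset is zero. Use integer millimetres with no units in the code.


translate([209, 482, 0]) cube([23, 251, 962]);
translate([1146, 482, 0]) cube([23, 251, 962]);
translate([232, 482, 0]) cube([914, 251, 22]);
translate([232, 482, 398]) cube([914, 251, 22]);
translate([232, 482, 796]) cube([914, 251, 22]);


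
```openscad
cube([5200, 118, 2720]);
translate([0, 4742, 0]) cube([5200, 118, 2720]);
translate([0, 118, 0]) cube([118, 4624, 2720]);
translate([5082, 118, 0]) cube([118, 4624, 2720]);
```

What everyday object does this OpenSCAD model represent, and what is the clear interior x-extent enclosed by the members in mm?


A house (or room) frame. The interior width is 4964 mm.

Four 2720 mm walls enclosing a rectangle with no floor or roof — a room or house frame. Outside width is 5200 mm and wall thickness is 118 mm, so the interior width is 5200 − 2 × 118 = 4964 mm.


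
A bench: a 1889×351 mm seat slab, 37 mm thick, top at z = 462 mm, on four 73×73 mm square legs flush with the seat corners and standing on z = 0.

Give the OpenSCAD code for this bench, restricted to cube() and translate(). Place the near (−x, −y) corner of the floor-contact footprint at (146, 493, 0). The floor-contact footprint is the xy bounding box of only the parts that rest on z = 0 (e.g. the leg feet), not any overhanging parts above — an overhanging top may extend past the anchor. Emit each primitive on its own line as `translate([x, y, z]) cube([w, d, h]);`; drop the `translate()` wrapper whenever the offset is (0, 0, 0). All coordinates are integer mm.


translate([146, 493, 425]) cube([1889, 351, 37]);
translate([146, 493, 0]) cube([73, 73, 425]);
translate([146, 771, 0]) cube([73, 73, 425]);
translate([1962, 493, 0]) cube([73, 73, 425]);
translate([1962, 771, 0]) cube([73, 73, 425]);


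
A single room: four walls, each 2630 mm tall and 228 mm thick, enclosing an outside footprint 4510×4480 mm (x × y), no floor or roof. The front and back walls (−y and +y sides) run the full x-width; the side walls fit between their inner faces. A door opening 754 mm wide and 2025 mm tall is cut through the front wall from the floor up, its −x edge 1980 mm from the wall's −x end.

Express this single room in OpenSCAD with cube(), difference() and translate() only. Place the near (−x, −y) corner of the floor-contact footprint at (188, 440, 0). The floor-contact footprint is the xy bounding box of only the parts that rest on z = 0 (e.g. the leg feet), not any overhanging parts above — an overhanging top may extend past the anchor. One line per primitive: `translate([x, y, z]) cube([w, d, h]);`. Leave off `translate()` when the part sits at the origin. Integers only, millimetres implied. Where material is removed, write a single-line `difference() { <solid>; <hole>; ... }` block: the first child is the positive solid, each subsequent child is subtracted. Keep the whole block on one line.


difference() { translate([188, 440, 0]) cube([4510, 228, 2630]); translate([2168, 440, 0]) cube([754, 228, 2025]); }
translate([188, 4692, 0]) cube([4510, 228, 2630]);
translate([188, 668, 0]) cube([228, 4024, 2630]);
translate([4470, 668, 0]) cube([228, 4024, 2630]);


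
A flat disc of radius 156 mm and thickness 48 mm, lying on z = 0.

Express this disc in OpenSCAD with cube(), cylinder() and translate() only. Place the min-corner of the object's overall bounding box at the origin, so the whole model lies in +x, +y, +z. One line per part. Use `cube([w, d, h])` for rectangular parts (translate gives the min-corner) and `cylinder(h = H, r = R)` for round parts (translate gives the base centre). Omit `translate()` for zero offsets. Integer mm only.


translate([156, 156, 0]) cylinder(h = 48, r = 156);


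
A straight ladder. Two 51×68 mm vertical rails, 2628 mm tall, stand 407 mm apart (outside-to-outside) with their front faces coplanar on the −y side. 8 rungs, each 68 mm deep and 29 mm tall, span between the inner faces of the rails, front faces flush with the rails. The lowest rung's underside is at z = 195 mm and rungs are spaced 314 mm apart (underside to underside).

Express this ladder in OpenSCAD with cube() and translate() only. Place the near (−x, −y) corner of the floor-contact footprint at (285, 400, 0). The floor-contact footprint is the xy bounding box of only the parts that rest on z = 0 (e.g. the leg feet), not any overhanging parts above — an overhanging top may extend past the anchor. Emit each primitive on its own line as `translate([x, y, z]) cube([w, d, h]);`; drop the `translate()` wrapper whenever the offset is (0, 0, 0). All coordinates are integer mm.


translate([285, 400, 0]) cube([51, 68, 2628]);
translate([641, 400, 0]) cube([51, 68, 2628]);
translate([336, 400, 195]) cube([305, 68, 29]);
translate([336, 400, 509]) cube([305, 68, 29]);
translate([336, 400, 823]) cube([305, 68, 29]);
translate([336, 400, 1137]) cube([305, 68, 29]);
translate([336, 400, 1451]) cube([305, 68, 29]);
translate([336, 400, 1765]) cube([305, 68, 29]);
translate([336, 400, 2079]) cube([305, 68, 29]);
translate([336, 400, 2393]) cube([305, 68, 29]);


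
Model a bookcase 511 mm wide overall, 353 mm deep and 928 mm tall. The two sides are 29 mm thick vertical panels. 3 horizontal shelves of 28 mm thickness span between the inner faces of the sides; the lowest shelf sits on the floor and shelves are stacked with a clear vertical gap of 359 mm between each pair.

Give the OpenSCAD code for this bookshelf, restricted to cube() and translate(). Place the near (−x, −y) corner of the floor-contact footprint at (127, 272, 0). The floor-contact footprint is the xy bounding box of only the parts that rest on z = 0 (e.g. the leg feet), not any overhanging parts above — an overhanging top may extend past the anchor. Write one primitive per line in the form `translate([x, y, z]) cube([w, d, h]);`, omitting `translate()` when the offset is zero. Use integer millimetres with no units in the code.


translate([127, 272, 0]) cube([29, 353, 928]);
translate([609, 272, 0]) cube([29, 353, 928]);
translate([156, 272, 0]) cube([453, 353, 28]);
translate([156, 272, 387]) cube([453, 353, 28]);
translate([156, 272, 774]) cube([453, 353, 28]);


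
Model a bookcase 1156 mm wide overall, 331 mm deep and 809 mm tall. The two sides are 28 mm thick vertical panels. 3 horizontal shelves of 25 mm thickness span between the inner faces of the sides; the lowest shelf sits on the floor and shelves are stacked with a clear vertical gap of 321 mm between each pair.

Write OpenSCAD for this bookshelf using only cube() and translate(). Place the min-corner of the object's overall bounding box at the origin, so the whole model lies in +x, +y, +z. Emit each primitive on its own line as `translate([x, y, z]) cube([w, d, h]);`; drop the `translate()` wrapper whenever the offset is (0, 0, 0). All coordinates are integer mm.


cube([28, 331, 809]);
translate([1128, 0, 0]) cube([28, 331, 809]);
translate([28, 0, 0]) cube([1100, 331, 25]);
translate([28, 0, 346]) cube([1100, 331, 25]);
translate([28, 0, 692]) cube([1100, 331, 25]);


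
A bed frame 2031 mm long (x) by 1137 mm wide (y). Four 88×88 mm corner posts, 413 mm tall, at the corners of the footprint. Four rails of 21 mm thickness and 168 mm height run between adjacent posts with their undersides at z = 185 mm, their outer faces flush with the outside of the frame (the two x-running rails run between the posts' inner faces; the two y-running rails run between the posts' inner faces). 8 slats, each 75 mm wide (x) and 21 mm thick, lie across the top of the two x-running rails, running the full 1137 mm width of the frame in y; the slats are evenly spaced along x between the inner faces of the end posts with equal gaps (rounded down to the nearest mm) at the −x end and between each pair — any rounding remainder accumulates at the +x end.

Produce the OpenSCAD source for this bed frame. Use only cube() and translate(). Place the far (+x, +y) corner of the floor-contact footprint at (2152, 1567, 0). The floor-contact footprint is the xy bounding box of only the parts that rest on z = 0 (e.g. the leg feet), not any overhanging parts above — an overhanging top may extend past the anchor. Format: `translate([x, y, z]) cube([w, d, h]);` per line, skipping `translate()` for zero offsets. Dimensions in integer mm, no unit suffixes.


// slat z = rail_z + rail_h = 185 + 168 = 353
// slat gap = ⌊(1855 − 8·75) / 9⌋ = 139
translate([121, 430, 0]) cube([88, 88, 413]);
translate([121, 1479, 0]) cube([88, 88, 413]);
translate([2064, 430, 0]) cube([88, 88, 413]);
translate([2064, 1479, 0]) cube([88, 88, 413]);
translate([209, 430, 185]) cube([1855, 21, 168]);
translate([209, 1546, 185]) cube([1855, 21, 168]);
translate([121, 518, 185]) cube([21, 961, 168]);
translate([2131, 518, 185]) cube([21, 961, 168]);
translate([348, 430, 353]) cube([75, 1137, 21]);
translate([562, 430, 353]) cube([75, 1137, 21]);
translate([776, 430, 353]) cube([75, 1137, 21]);
translate([990, 430, 353]) cube([75, 1137, 21]);
translate([1204, 430, 353]) cube([75, 1137, 21]);
translate([1418, 430, 353]) cube([75, 1137, 21]);
translate([1632, 430, 353]) cube([75, 1137, 21]);
translate([1846, 430, 353]) cube([75, 1137, 21]);
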